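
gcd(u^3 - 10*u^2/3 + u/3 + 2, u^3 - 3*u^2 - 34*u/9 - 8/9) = u + 2/3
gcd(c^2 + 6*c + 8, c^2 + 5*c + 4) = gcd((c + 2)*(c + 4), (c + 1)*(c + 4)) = c + 4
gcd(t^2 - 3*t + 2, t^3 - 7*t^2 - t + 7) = t - 1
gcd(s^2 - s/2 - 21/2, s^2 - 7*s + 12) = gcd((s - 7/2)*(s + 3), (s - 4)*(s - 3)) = 1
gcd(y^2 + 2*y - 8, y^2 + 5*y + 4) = y + 4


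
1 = 1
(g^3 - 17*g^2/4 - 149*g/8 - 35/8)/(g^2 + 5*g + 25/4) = (4*g^2 - 27*g - 7)/(2*(2*g + 5))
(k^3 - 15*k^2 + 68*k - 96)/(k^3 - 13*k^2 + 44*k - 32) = (k - 3)/(k - 1)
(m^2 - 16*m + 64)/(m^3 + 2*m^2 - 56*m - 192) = (m - 8)/(m^2 + 10*m + 24)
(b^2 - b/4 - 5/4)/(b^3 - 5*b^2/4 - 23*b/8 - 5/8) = 2*(4*b - 5)/(8*b^2 - 18*b - 5)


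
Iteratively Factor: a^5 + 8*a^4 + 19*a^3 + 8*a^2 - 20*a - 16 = (a + 2)*(a^4 + 6*a^3 + 7*a^2 - 6*a - 8) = (a + 2)*(a + 4)*(a^3 + 2*a^2 - a - 2) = (a + 2)^2*(a + 4)*(a^2 - 1) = (a - 1)*(a + 2)^2*(a + 4)*(a + 1)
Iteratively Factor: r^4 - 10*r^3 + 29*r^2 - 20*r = (r - 5)*(r^3 - 5*r^2 + 4*r) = (r - 5)*(r - 4)*(r^2 - r) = r*(r - 5)*(r - 4)*(r - 1)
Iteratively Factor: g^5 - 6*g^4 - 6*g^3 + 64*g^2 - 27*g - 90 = (g + 3)*(g^4 - 9*g^3 + 21*g^2 + g - 30) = (g - 5)*(g + 3)*(g^3 - 4*g^2 + g + 6) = (g - 5)*(g + 1)*(g + 3)*(g^2 - 5*g + 6) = (g - 5)*(g - 2)*(g + 1)*(g + 3)*(g - 3)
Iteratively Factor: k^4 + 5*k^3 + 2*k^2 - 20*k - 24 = (k + 3)*(k^3 + 2*k^2 - 4*k - 8) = (k + 2)*(k + 3)*(k^2 - 4) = (k - 2)*(k + 2)*(k + 3)*(k + 2)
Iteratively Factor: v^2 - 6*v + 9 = (v - 3)*(v - 3)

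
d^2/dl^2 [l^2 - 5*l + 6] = 2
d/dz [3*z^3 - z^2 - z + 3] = 9*z^2 - 2*z - 1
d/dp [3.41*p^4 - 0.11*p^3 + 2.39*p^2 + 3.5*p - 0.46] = 13.64*p^3 - 0.33*p^2 + 4.78*p + 3.5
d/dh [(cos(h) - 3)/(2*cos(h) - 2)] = -sin(h)/(cos(h) - 1)^2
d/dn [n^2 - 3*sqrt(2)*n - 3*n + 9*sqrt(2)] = 2*n - 3*sqrt(2) - 3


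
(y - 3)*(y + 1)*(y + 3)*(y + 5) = y^4 + 6*y^3 - 4*y^2 - 54*y - 45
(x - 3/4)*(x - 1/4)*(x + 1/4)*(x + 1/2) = x^4 - x^3/4 - 7*x^2/16 + x/64 + 3/128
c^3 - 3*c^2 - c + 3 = (c - 3)*(c - 1)*(c + 1)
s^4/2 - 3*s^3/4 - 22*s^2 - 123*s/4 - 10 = (s/2 + 1/2)*(s - 8)*(s + 1/2)*(s + 5)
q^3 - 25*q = q*(q - 5)*(q + 5)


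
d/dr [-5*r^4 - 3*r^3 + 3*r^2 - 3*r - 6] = -20*r^3 - 9*r^2 + 6*r - 3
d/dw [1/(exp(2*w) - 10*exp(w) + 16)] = 2*(5 - exp(w))*exp(w)/(exp(2*w) - 10*exp(w) + 16)^2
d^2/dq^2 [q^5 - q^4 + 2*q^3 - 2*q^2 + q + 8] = 20*q^3 - 12*q^2 + 12*q - 4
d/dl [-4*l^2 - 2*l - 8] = -8*l - 2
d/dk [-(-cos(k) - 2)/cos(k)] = 2*sin(k)/cos(k)^2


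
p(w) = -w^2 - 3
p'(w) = -2*w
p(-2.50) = -9.25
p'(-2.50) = 5.00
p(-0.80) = -3.64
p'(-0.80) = 1.60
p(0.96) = -3.92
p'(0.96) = -1.92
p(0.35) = -3.12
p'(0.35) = -0.70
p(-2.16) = -7.67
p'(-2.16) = 4.32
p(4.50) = -23.25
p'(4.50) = -9.00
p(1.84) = -6.39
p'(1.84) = -3.68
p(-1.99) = -6.96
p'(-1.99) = 3.98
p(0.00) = -3.00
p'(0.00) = 0.00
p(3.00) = -12.00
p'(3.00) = -6.00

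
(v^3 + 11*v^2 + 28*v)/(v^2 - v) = (v^2 + 11*v + 28)/(v - 1)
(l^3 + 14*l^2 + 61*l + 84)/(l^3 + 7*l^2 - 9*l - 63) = (l + 4)/(l - 3)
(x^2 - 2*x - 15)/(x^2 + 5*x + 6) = (x - 5)/(x + 2)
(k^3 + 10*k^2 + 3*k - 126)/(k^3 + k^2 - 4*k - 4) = (k^3 + 10*k^2 + 3*k - 126)/(k^3 + k^2 - 4*k - 4)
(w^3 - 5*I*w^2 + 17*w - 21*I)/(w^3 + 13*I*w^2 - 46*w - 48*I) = (w^2 - 8*I*w - 7)/(w^2 + 10*I*w - 16)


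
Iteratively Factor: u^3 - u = (u)*(u^2 - 1) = u*(u + 1)*(u - 1)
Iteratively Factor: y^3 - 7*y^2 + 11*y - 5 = (y - 1)*(y^2 - 6*y + 5) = (y - 5)*(y - 1)*(y - 1)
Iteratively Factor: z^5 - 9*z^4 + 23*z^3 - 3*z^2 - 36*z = (z - 4)*(z^4 - 5*z^3 + 3*z^2 + 9*z) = (z - 4)*(z + 1)*(z^3 - 6*z^2 + 9*z) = (z - 4)*(z - 3)*(z + 1)*(z^2 - 3*z) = (z - 4)*(z - 3)^2*(z + 1)*(z)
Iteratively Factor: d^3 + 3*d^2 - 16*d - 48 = (d + 4)*(d^2 - d - 12) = (d - 4)*(d + 4)*(d + 3)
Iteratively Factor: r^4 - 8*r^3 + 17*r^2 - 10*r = (r - 1)*(r^3 - 7*r^2 + 10*r) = r*(r - 1)*(r^2 - 7*r + 10) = r*(r - 2)*(r - 1)*(r - 5)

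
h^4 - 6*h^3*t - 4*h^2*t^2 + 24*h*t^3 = h*(h - 6*t)*(h - 2*t)*(h + 2*t)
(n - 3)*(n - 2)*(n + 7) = n^3 + 2*n^2 - 29*n + 42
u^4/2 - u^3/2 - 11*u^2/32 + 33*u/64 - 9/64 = (u/2 + 1/2)*(u - 3/4)^2*(u - 1/2)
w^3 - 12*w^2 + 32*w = w*(w - 8)*(w - 4)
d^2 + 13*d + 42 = (d + 6)*(d + 7)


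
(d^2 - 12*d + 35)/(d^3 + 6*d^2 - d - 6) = (d^2 - 12*d + 35)/(d^3 + 6*d^2 - d - 6)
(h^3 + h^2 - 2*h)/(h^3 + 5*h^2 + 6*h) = (h - 1)/(h + 3)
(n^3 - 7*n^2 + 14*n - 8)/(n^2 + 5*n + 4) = (n^3 - 7*n^2 + 14*n - 8)/(n^2 + 5*n + 4)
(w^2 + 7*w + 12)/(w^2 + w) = (w^2 + 7*w + 12)/(w*(w + 1))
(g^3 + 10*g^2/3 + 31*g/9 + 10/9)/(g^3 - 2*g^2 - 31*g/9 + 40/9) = (3*g^2 + 5*g + 2)/(3*g^2 - 11*g + 8)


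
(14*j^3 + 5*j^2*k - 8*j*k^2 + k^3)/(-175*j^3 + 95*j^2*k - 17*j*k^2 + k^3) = (-2*j^2 - j*k + k^2)/(25*j^2 - 10*j*k + k^2)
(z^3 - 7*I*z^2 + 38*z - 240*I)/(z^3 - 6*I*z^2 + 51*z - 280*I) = (z + 6*I)/(z + 7*I)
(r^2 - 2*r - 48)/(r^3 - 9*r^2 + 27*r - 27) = (r^2 - 2*r - 48)/(r^3 - 9*r^2 + 27*r - 27)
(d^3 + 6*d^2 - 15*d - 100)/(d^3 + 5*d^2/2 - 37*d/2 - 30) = 2*(d + 5)/(2*d + 3)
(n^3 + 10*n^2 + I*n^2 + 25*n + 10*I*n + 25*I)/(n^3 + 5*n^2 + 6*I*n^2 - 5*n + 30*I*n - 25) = (n + 5)/(n + 5*I)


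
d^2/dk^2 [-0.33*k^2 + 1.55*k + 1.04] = -0.660000000000000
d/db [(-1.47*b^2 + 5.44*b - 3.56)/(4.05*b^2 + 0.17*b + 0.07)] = (-22.2819*b^2 + 28.6302*b + 0.986)/(16.4025*b^4 + 1.377*b^3 + 0.5959*b^2 + 0.0238*b + 0.0049)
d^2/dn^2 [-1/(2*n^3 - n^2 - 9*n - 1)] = 2*((6*n - 1)*(-2*n^3 + n^2 + 9*n + 1) + (-6*n^2 + 2*n + 9)^2)/(-2*n^3 + n^2 + 9*n + 1)^3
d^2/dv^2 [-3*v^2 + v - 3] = -6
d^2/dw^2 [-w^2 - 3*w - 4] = -2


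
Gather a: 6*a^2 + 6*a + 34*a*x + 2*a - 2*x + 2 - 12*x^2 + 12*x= 6*a^2 + a*(34*x + 8) - 12*x^2 + 10*x + 2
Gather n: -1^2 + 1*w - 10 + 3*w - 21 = 4*w - 32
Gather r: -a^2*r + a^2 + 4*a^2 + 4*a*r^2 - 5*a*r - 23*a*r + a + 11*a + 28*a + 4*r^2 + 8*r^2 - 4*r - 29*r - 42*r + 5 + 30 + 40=5*a^2 + 40*a + r^2*(4*a + 12) + r*(-a^2 - 28*a - 75) + 75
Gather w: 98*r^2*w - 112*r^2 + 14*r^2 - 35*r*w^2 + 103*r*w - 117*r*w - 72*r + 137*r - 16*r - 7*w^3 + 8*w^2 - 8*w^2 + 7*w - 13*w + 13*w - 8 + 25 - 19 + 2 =-98*r^2 - 35*r*w^2 + 49*r - 7*w^3 + w*(98*r^2 - 14*r + 7)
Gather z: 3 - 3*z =3 - 3*z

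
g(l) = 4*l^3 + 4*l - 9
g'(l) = 12*l^2 + 4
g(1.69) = 17.07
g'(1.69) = 38.27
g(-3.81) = -245.47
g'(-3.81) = 178.19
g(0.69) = -4.93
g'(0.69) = 9.71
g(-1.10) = -18.72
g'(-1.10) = 18.52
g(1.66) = 15.94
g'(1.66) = 37.07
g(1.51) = 10.81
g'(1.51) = 31.36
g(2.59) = 70.86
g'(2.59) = 84.50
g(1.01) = -0.84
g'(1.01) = 16.24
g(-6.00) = -897.00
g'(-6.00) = 436.00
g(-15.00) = -13569.00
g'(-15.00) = 2704.00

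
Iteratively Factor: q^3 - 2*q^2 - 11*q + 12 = (q + 3)*(q^2 - 5*q + 4) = (q - 1)*(q + 3)*(q - 4)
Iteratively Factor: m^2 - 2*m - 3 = (m + 1)*(m - 3)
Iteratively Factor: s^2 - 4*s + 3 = (s - 1)*(s - 3)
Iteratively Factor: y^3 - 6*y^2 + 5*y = (y - 1)*(y^2 - 5*y) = (y - 5)*(y - 1)*(y)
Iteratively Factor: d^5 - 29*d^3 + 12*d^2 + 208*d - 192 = (d - 4)*(d^4 + 4*d^3 - 13*d^2 - 40*d + 48) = (d - 4)*(d - 3)*(d^3 + 7*d^2 + 8*d - 16) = (d - 4)*(d - 3)*(d + 4)*(d^2 + 3*d - 4) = (d - 4)*(d - 3)*(d + 4)^2*(d - 1)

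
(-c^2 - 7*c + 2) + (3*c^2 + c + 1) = 2*c^2 - 6*c + 3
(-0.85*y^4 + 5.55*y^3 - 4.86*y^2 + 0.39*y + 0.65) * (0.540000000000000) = -0.459*y^4 + 2.997*y^3 - 2.6244*y^2 + 0.2106*y + 0.351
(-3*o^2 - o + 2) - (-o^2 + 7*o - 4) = -2*o^2 - 8*o + 6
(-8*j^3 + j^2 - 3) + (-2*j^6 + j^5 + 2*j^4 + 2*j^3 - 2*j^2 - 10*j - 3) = -2*j^6 + j^5 + 2*j^4 - 6*j^3 - j^2 - 10*j - 6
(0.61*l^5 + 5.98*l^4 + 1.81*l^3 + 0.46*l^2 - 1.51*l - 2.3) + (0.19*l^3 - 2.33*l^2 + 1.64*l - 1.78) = 0.61*l^5 + 5.98*l^4 + 2.0*l^3 - 1.87*l^2 + 0.13*l - 4.08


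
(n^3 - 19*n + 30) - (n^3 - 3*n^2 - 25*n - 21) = 3*n^2 + 6*n + 51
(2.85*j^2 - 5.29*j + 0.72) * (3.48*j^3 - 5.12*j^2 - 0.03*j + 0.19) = 9.918*j^5 - 33.0012*j^4 + 29.5049*j^3 - 2.9862*j^2 - 1.0267*j + 0.1368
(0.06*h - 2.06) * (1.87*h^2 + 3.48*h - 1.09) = 0.1122*h^3 - 3.6434*h^2 - 7.2342*h + 2.2454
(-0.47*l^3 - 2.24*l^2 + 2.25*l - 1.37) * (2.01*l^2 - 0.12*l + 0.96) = -0.9447*l^5 - 4.446*l^4 + 4.3401*l^3 - 5.1741*l^2 + 2.3244*l - 1.3152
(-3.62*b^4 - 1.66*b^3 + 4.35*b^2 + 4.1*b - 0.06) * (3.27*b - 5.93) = -11.8374*b^5 + 16.0384*b^4 + 24.0683*b^3 - 12.3885*b^2 - 24.5092*b + 0.3558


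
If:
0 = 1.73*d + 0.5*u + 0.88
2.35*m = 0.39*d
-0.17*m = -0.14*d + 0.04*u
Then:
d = -0.28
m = -0.05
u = -0.79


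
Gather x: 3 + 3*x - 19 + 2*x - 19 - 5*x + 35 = 0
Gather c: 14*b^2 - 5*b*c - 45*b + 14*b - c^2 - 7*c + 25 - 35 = 14*b^2 - 31*b - c^2 + c*(-5*b - 7) - 10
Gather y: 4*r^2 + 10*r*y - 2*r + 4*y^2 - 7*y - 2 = 4*r^2 - 2*r + 4*y^2 + y*(10*r - 7) - 2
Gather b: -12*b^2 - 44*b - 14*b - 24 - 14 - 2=-12*b^2 - 58*b - 40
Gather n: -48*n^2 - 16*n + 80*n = -48*n^2 + 64*n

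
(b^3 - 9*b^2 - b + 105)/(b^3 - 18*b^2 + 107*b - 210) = (b + 3)/(b - 6)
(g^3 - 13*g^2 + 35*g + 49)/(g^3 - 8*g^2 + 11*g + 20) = (g^2 - 14*g + 49)/(g^2 - 9*g + 20)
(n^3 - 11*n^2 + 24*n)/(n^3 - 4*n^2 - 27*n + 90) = n*(n - 8)/(n^2 - n - 30)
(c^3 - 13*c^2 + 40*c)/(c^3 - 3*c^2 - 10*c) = (c - 8)/(c + 2)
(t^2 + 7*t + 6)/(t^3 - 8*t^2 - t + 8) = (t + 6)/(t^2 - 9*t + 8)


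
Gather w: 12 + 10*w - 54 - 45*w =-35*w - 42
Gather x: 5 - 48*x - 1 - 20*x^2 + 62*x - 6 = -20*x^2 + 14*x - 2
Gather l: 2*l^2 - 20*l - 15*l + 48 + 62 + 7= 2*l^2 - 35*l + 117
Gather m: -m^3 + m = -m^3 + m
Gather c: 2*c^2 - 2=2*c^2 - 2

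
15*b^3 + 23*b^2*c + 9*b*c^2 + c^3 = (b + c)*(3*b + c)*(5*b + c)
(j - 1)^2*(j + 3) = j^3 + j^2 - 5*j + 3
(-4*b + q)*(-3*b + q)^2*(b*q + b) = -36*b^4*q - 36*b^4 + 33*b^3*q^2 + 33*b^3*q - 10*b^2*q^3 - 10*b^2*q^2 + b*q^4 + b*q^3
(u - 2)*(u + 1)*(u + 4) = u^3 + 3*u^2 - 6*u - 8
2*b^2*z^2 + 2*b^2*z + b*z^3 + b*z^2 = z*(2*b + z)*(b*z + b)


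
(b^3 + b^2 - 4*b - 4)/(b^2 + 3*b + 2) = b - 2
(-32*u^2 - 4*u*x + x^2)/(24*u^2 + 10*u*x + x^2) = (-8*u + x)/(6*u + x)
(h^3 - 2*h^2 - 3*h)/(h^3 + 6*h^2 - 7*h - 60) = h*(h + 1)/(h^2 + 9*h + 20)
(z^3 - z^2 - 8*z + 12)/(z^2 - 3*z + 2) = (z^2 + z - 6)/(z - 1)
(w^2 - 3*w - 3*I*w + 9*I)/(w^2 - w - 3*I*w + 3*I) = (w - 3)/(w - 1)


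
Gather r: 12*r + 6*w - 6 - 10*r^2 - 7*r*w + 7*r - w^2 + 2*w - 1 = -10*r^2 + r*(19 - 7*w) - w^2 + 8*w - 7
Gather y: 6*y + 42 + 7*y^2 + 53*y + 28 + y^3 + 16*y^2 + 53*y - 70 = y^3 + 23*y^2 + 112*y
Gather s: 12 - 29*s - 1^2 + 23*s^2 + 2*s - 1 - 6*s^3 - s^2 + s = -6*s^3 + 22*s^2 - 26*s + 10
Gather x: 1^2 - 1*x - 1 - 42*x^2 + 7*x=-42*x^2 + 6*x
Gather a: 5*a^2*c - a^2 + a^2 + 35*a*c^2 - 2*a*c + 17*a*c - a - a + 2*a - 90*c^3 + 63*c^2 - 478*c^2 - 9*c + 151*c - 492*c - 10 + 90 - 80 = 5*a^2*c + a*(35*c^2 + 15*c) - 90*c^3 - 415*c^2 - 350*c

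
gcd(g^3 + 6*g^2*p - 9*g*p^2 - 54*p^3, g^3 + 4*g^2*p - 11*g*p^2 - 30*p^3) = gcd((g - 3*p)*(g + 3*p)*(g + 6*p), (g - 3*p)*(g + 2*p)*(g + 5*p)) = -g + 3*p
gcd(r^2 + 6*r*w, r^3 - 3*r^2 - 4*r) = r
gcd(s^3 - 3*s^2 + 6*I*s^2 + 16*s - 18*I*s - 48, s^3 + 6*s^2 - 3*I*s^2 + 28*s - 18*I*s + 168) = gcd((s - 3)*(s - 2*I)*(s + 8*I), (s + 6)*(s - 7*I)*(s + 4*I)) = 1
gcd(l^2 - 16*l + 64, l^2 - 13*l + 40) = l - 8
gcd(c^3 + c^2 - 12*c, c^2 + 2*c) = c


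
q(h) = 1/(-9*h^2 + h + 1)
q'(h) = (18*h - 1)/(-9*h^2 + h + 1)^2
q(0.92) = -0.18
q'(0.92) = 0.48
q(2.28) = -0.02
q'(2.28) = 0.02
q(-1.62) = -0.04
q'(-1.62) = -0.05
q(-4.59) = -0.01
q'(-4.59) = -0.00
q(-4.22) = -0.01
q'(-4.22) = -0.00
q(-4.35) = -0.01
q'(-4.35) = -0.00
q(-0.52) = -0.51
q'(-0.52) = -2.71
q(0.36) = 5.17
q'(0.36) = 146.21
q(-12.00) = 0.00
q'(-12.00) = 0.00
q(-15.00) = 0.00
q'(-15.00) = 0.00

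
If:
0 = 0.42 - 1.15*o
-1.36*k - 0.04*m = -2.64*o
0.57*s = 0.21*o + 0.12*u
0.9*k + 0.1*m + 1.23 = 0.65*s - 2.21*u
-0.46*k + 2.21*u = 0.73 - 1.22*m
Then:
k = 0.63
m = 2.56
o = 0.37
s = -0.07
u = -0.95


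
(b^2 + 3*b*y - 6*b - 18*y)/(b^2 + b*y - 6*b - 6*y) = (b + 3*y)/(b + y)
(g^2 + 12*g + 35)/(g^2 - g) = (g^2 + 12*g + 35)/(g*(g - 1))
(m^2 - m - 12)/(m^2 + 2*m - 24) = (m + 3)/(m + 6)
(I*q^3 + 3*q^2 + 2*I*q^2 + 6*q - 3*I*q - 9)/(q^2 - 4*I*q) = (I*q^3 + q^2*(3 + 2*I) + 3*q*(2 - I) - 9)/(q*(q - 4*I))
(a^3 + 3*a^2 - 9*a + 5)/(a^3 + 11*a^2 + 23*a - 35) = (a - 1)/(a + 7)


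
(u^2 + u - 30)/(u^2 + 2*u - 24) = (u - 5)/(u - 4)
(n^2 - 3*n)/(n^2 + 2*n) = (n - 3)/(n + 2)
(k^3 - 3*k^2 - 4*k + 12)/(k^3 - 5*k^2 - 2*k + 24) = (k - 2)/(k - 4)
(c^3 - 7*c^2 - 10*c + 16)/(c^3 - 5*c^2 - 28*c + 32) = (c + 2)/(c + 4)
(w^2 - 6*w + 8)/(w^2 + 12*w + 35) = (w^2 - 6*w + 8)/(w^2 + 12*w + 35)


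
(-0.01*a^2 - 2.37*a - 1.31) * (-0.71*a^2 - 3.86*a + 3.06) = 0.0071*a^4 + 1.7213*a^3 + 10.0477*a^2 - 2.1956*a - 4.0086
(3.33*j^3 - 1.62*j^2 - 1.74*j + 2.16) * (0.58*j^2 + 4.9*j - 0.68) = 1.9314*j^5 + 15.3774*j^4 - 11.2116*j^3 - 6.1716*j^2 + 11.7672*j - 1.4688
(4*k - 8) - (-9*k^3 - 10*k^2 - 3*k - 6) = 9*k^3 + 10*k^2 + 7*k - 2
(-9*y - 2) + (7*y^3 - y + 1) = 7*y^3 - 10*y - 1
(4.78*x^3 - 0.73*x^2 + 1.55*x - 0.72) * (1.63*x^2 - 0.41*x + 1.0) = 7.7914*x^5 - 3.1497*x^4 + 7.6058*x^3 - 2.5391*x^2 + 1.8452*x - 0.72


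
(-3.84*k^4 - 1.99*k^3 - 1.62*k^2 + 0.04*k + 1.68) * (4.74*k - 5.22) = -18.2016*k^5 + 10.6122*k^4 + 2.709*k^3 + 8.646*k^2 + 7.7544*k - 8.7696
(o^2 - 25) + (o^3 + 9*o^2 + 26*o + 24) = o^3 + 10*o^2 + 26*o - 1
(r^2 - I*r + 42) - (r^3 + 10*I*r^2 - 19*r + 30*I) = -r^3 + r^2 - 10*I*r^2 + 19*r - I*r + 42 - 30*I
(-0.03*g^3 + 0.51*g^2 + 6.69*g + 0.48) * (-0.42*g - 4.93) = 0.0126*g^4 - 0.0663*g^3 - 5.3241*g^2 - 33.1833*g - 2.3664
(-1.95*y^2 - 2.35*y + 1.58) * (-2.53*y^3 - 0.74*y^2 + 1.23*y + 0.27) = 4.9335*y^5 + 7.3885*y^4 - 4.6569*y^3 - 4.5862*y^2 + 1.3089*y + 0.4266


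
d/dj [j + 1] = 1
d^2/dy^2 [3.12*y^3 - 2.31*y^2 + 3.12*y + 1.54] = 18.72*y - 4.62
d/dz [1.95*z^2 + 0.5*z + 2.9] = 3.9*z + 0.5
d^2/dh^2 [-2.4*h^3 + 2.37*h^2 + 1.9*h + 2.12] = 4.74 - 14.4*h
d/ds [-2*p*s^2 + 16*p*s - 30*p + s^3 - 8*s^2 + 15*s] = -4*p*s + 16*p + 3*s^2 - 16*s + 15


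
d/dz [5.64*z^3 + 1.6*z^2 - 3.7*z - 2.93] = 16.92*z^2 + 3.2*z - 3.7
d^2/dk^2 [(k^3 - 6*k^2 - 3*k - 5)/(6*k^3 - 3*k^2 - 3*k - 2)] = 6*(-66*k^6 - 90*k^5 - 390*k^4 + 64*k^3 + 15*k^2 - 83*k - 7)/(216*k^9 - 324*k^8 - 162*k^7 + 81*k^6 + 297*k^5 + 81*k^4 - 63*k^3 - 90*k^2 - 36*k - 8)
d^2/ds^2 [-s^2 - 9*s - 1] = -2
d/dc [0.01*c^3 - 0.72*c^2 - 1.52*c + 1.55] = 0.03*c^2 - 1.44*c - 1.52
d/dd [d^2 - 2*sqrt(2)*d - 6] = 2*d - 2*sqrt(2)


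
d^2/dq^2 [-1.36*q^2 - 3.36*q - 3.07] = -2.72000000000000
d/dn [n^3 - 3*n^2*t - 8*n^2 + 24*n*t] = 3*n^2 - 6*n*t - 16*n + 24*t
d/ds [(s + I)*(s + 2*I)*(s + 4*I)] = 3*s^2 + 14*I*s - 14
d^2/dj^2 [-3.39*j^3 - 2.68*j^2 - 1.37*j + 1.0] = -20.34*j - 5.36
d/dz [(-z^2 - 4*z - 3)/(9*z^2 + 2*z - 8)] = 2*(17*z^2 + 35*z + 19)/(81*z^4 + 36*z^3 - 140*z^2 - 32*z + 64)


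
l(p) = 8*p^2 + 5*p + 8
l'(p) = 16*p + 5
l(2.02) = 50.74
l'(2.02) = 37.32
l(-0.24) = 7.26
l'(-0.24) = 1.16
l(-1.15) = 12.83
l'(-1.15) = -13.40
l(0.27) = 9.93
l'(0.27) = 9.32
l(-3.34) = 80.54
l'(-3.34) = -48.44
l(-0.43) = 7.33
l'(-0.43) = -1.88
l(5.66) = 292.58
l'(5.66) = 95.56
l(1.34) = 29.06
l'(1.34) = 26.44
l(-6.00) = 266.00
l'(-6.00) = -91.00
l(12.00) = 1220.00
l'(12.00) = 197.00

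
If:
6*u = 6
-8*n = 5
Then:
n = -5/8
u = 1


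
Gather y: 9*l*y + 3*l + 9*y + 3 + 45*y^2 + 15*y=3*l + 45*y^2 + y*(9*l + 24) + 3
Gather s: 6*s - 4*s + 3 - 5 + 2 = 2*s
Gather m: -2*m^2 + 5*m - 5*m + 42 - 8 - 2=32 - 2*m^2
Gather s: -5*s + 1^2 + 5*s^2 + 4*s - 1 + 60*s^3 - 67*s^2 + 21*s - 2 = 60*s^3 - 62*s^2 + 20*s - 2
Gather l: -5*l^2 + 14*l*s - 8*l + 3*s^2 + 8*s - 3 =-5*l^2 + l*(14*s - 8) + 3*s^2 + 8*s - 3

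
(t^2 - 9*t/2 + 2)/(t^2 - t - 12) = (t - 1/2)/(t + 3)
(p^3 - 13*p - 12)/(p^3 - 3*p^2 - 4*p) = (p + 3)/p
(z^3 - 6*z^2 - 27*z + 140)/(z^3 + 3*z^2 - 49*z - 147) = (z^2 + z - 20)/(z^2 + 10*z + 21)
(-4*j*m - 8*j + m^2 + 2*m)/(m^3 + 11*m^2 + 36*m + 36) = (-4*j + m)/(m^2 + 9*m + 18)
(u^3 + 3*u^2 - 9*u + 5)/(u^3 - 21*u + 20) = (u - 1)/(u - 4)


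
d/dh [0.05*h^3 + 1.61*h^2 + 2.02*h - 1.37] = 0.15*h^2 + 3.22*h + 2.02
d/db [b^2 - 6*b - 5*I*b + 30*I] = 2*b - 6 - 5*I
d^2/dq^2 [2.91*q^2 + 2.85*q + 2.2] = 5.82000000000000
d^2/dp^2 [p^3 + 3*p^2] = 6*p + 6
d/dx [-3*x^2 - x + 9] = -6*x - 1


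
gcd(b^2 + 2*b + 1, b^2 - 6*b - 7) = b + 1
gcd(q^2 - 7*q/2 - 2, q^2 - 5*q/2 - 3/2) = q + 1/2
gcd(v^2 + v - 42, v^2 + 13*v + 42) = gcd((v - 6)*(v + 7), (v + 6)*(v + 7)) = v + 7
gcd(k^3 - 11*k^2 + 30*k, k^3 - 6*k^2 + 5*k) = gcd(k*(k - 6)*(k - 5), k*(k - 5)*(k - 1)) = k^2 - 5*k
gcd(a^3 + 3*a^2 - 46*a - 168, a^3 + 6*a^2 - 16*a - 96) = a^2 + 10*a + 24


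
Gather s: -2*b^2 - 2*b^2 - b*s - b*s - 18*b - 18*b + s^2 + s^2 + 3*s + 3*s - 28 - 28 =-4*b^2 - 36*b + 2*s^2 + s*(6 - 2*b) - 56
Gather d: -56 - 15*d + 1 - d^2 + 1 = -d^2 - 15*d - 54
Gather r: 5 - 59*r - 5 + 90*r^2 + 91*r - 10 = 90*r^2 + 32*r - 10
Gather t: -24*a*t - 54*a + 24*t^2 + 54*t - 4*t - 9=-54*a + 24*t^2 + t*(50 - 24*a) - 9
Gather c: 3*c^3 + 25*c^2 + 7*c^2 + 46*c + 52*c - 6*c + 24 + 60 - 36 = 3*c^3 + 32*c^2 + 92*c + 48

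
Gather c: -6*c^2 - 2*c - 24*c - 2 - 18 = -6*c^2 - 26*c - 20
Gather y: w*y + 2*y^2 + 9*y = 2*y^2 + y*(w + 9)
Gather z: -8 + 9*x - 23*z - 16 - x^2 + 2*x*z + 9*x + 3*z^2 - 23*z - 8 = -x^2 + 18*x + 3*z^2 + z*(2*x - 46) - 32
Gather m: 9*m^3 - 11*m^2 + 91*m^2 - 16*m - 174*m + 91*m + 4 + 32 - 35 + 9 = 9*m^3 + 80*m^2 - 99*m + 10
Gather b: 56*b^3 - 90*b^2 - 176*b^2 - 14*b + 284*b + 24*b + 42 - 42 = 56*b^3 - 266*b^2 + 294*b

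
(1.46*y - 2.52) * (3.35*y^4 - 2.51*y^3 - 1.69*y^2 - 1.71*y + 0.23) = 4.891*y^5 - 12.1066*y^4 + 3.8578*y^3 + 1.7622*y^2 + 4.645*y - 0.5796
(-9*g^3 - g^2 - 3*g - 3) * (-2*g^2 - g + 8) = 18*g^5 + 11*g^4 - 65*g^3 + g^2 - 21*g - 24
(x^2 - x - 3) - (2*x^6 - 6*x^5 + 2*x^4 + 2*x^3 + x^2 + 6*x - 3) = -2*x^6 + 6*x^5 - 2*x^4 - 2*x^3 - 7*x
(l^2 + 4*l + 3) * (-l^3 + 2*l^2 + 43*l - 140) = -l^5 - 2*l^4 + 48*l^3 + 38*l^2 - 431*l - 420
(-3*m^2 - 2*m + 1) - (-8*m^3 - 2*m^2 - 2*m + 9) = 8*m^3 - m^2 - 8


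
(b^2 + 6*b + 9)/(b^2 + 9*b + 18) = (b + 3)/(b + 6)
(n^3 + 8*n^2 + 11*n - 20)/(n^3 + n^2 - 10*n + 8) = (n + 5)/(n - 2)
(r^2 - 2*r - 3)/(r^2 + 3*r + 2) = (r - 3)/(r + 2)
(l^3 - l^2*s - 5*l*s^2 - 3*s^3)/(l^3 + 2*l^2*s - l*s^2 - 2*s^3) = (-l^2 + 2*l*s + 3*s^2)/(-l^2 - l*s + 2*s^2)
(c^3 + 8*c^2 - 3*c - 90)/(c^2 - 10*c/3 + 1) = 3*(c^2 + 11*c + 30)/(3*c - 1)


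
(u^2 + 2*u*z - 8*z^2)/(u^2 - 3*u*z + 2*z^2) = (-u - 4*z)/(-u + z)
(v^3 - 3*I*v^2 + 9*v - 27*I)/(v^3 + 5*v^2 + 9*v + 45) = (v - 3*I)/(v + 5)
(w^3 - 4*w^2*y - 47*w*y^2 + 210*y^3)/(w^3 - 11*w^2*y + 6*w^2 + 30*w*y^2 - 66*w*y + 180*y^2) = (w + 7*y)/(w + 6)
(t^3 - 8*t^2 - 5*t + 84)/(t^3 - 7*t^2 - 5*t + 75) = (t^2 - 11*t + 28)/(t^2 - 10*t + 25)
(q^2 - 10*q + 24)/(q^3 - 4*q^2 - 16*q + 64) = (q - 6)/(q^2 - 16)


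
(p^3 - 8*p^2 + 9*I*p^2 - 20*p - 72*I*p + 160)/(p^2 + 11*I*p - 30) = (p^2 + 4*p*(-2 + I) - 32*I)/(p + 6*I)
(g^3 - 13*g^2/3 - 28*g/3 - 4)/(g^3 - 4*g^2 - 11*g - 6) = (g + 2/3)/(g + 1)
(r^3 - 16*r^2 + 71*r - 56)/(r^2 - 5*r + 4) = (r^2 - 15*r + 56)/(r - 4)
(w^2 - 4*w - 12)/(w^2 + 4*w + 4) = (w - 6)/(w + 2)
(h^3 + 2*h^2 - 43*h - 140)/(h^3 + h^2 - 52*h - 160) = (h - 7)/(h - 8)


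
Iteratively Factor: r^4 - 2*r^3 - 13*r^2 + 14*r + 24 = (r + 1)*(r^3 - 3*r^2 - 10*r + 24) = (r + 1)*(r + 3)*(r^2 - 6*r + 8) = (r - 2)*(r + 1)*(r + 3)*(r - 4)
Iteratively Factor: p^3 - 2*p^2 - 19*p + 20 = (p - 5)*(p^2 + 3*p - 4) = (p - 5)*(p - 1)*(p + 4)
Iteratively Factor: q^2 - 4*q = (q - 4)*(q)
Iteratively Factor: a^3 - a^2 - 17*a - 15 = (a - 5)*(a^2 + 4*a + 3) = (a - 5)*(a + 1)*(a + 3)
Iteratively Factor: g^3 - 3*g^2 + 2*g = (g - 2)*(g^2 - g) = g*(g - 2)*(g - 1)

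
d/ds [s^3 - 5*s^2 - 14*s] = 3*s^2 - 10*s - 14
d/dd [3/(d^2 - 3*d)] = 3*(3 - 2*d)/(d^2*(d - 3)^2)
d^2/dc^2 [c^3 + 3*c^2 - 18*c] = 6*c + 6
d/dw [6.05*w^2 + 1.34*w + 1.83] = 12.1*w + 1.34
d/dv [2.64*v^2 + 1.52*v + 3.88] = 5.28*v + 1.52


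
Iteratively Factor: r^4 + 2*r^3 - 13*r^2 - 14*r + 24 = (r - 1)*(r^3 + 3*r^2 - 10*r - 24) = (r - 3)*(r - 1)*(r^2 + 6*r + 8) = (r - 3)*(r - 1)*(r + 2)*(r + 4)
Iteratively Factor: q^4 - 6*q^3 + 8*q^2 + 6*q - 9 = (q - 3)*(q^3 - 3*q^2 - q + 3) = (q - 3)*(q - 1)*(q^2 - 2*q - 3) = (q - 3)^2*(q - 1)*(q + 1)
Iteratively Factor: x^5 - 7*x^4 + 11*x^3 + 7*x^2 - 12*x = (x + 1)*(x^4 - 8*x^3 + 19*x^2 - 12*x) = (x - 4)*(x + 1)*(x^3 - 4*x^2 + 3*x) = (x - 4)*(x - 1)*(x + 1)*(x^2 - 3*x) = (x - 4)*(x - 3)*(x - 1)*(x + 1)*(x)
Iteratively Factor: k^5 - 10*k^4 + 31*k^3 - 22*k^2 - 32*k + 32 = (k - 4)*(k^4 - 6*k^3 + 7*k^2 + 6*k - 8) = (k - 4)*(k - 2)*(k^3 - 4*k^2 - k + 4) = (k - 4)*(k - 2)*(k + 1)*(k^2 - 5*k + 4) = (k - 4)^2*(k - 2)*(k + 1)*(k - 1)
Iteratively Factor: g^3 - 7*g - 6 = (g + 1)*(g^2 - g - 6) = (g + 1)*(g + 2)*(g - 3)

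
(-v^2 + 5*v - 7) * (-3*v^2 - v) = 3*v^4 - 14*v^3 + 16*v^2 + 7*v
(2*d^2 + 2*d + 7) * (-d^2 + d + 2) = -2*d^4 - d^2 + 11*d + 14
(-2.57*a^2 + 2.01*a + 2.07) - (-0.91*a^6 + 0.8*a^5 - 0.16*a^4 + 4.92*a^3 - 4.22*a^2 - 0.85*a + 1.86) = 0.91*a^6 - 0.8*a^5 + 0.16*a^4 - 4.92*a^3 + 1.65*a^2 + 2.86*a + 0.21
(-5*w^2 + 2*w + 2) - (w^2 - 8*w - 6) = -6*w^2 + 10*w + 8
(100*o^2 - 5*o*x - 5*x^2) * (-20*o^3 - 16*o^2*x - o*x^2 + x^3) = -2000*o^5 - 1500*o^4*x + 80*o^3*x^2 + 185*o^2*x^3 - 5*x^5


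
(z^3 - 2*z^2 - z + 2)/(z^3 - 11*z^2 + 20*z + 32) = (z^2 - 3*z + 2)/(z^2 - 12*z + 32)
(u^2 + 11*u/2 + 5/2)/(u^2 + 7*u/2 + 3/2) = (u + 5)/(u + 3)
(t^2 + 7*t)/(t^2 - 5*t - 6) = t*(t + 7)/(t^2 - 5*t - 6)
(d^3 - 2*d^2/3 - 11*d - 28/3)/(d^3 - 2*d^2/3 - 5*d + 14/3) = (d^2 - 3*d - 4)/(d^2 - 3*d + 2)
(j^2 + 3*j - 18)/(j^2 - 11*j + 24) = (j + 6)/(j - 8)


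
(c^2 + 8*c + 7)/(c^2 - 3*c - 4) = (c + 7)/(c - 4)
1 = 1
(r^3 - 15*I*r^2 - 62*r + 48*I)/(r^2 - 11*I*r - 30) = (r^2 - 9*I*r - 8)/(r - 5*I)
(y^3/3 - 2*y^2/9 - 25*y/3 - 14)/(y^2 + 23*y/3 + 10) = (3*y^3 - 2*y^2 - 75*y - 126)/(3*(3*y^2 + 23*y + 30))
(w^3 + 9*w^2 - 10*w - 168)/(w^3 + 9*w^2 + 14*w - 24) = (w^2 + 3*w - 28)/(w^2 + 3*w - 4)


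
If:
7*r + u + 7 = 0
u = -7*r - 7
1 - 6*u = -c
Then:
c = 6*u - 1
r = -u/7 - 1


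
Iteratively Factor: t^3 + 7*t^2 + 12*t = (t)*(t^2 + 7*t + 12) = t*(t + 3)*(t + 4)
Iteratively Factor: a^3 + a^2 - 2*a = (a)*(a^2 + a - 2) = a*(a - 1)*(a + 2)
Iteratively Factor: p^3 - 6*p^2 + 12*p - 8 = (p - 2)*(p^2 - 4*p + 4) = (p - 2)^2*(p - 2)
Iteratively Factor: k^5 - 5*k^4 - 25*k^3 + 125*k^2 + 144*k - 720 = (k + 3)*(k^4 - 8*k^3 - k^2 + 128*k - 240) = (k - 3)*(k + 3)*(k^3 - 5*k^2 - 16*k + 80) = (k - 4)*(k - 3)*(k + 3)*(k^2 - k - 20) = (k - 4)*(k - 3)*(k + 3)*(k + 4)*(k - 5)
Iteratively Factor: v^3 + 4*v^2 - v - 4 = (v + 4)*(v^2 - 1) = (v + 1)*(v + 4)*(v - 1)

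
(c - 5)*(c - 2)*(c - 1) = c^3 - 8*c^2 + 17*c - 10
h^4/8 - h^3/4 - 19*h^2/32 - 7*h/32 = h*(h/4 + 1/4)*(h/2 + 1/4)*(h - 7/2)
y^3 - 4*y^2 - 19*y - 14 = (y - 7)*(y + 1)*(y + 2)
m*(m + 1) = m^2 + m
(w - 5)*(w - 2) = w^2 - 7*w + 10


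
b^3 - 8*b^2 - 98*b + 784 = (b - 8)*(b - 7*sqrt(2))*(b + 7*sqrt(2))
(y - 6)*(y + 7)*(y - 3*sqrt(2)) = y^3 - 3*sqrt(2)*y^2 + y^2 - 42*y - 3*sqrt(2)*y + 126*sqrt(2)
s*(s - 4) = s^2 - 4*s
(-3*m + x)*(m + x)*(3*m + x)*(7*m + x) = -63*m^4 - 72*m^3*x - 2*m^2*x^2 + 8*m*x^3 + x^4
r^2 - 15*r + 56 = (r - 8)*(r - 7)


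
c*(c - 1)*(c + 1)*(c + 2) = c^4 + 2*c^3 - c^2 - 2*c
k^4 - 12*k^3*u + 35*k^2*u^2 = k^2*(k - 7*u)*(k - 5*u)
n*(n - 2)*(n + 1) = n^3 - n^2 - 2*n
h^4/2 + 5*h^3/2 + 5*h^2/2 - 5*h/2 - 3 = (h/2 + 1/2)*(h - 1)*(h + 2)*(h + 3)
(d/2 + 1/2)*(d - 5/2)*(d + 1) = d^3/2 - d^2/4 - 2*d - 5/4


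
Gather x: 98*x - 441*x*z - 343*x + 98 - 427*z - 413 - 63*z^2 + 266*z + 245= x*(-441*z - 245) - 63*z^2 - 161*z - 70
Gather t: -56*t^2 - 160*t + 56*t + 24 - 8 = -56*t^2 - 104*t + 16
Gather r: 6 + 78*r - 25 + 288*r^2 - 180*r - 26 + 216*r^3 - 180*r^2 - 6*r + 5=216*r^3 + 108*r^2 - 108*r - 40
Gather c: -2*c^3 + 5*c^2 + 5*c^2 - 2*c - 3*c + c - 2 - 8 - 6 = -2*c^3 + 10*c^2 - 4*c - 16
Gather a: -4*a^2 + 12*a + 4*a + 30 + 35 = -4*a^2 + 16*a + 65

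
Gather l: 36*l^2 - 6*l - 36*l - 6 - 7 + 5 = 36*l^2 - 42*l - 8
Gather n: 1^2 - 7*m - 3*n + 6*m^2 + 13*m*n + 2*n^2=6*m^2 - 7*m + 2*n^2 + n*(13*m - 3) + 1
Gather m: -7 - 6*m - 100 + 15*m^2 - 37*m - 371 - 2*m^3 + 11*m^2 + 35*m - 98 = -2*m^3 + 26*m^2 - 8*m - 576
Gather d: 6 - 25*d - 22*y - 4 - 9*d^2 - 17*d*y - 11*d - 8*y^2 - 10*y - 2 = -9*d^2 + d*(-17*y - 36) - 8*y^2 - 32*y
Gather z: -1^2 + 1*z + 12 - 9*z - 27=-8*z - 16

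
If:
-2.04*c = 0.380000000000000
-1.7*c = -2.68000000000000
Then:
No Solution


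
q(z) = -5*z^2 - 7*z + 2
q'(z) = -10*z - 7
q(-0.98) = 4.06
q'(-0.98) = 2.80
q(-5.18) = -95.90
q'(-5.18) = 44.80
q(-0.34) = 3.80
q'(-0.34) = -3.60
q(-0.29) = 3.61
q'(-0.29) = -4.10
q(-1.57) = 0.67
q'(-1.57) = 8.70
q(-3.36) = -30.93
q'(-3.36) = 26.60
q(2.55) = -48.36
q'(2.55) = -32.50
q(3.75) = -94.56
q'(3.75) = -44.50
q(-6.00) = -136.00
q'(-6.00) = 53.00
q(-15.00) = -1018.00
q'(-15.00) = 143.00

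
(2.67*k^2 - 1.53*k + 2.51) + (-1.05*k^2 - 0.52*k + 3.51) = 1.62*k^2 - 2.05*k + 6.02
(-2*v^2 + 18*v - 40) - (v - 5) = -2*v^2 + 17*v - 35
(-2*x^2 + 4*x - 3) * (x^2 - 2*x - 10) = -2*x^4 + 8*x^3 + 9*x^2 - 34*x + 30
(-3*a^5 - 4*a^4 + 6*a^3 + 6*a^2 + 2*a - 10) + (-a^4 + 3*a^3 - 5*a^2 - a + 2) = -3*a^5 - 5*a^4 + 9*a^3 + a^2 + a - 8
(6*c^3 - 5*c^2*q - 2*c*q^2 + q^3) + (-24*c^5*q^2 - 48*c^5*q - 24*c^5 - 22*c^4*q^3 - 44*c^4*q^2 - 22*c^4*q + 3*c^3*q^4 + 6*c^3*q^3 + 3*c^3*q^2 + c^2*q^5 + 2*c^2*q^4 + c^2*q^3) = -24*c^5*q^2 - 48*c^5*q - 24*c^5 - 22*c^4*q^3 - 44*c^4*q^2 - 22*c^4*q + 3*c^3*q^4 + 6*c^3*q^3 + 3*c^3*q^2 + 6*c^3 + c^2*q^5 + 2*c^2*q^4 + c^2*q^3 - 5*c^2*q - 2*c*q^2 + q^3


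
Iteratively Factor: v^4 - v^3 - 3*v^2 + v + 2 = (v + 1)*(v^3 - 2*v^2 - v + 2) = (v + 1)^2*(v^2 - 3*v + 2) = (v - 1)*(v + 1)^2*(v - 2)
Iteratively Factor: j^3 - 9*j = (j - 3)*(j^2 + 3*j) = (j - 3)*(j + 3)*(j)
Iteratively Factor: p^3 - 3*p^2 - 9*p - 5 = (p + 1)*(p^2 - 4*p - 5) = (p + 1)^2*(p - 5)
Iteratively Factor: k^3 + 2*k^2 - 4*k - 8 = (k - 2)*(k^2 + 4*k + 4) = (k - 2)*(k + 2)*(k + 2)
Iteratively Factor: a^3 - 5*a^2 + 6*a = (a)*(a^2 - 5*a + 6) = a*(a - 3)*(a - 2)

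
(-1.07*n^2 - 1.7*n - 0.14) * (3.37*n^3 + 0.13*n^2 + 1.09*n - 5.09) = -3.6059*n^5 - 5.8681*n^4 - 1.8591*n^3 + 3.5751*n^2 + 8.5004*n + 0.7126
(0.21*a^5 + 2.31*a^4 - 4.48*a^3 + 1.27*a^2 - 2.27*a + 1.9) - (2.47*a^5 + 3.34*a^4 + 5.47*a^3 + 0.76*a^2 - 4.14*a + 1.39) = -2.26*a^5 - 1.03*a^4 - 9.95*a^3 + 0.51*a^2 + 1.87*a + 0.51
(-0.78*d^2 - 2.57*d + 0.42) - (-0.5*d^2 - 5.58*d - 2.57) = -0.28*d^2 + 3.01*d + 2.99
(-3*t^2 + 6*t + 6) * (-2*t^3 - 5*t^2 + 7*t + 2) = 6*t^5 + 3*t^4 - 63*t^3 + 6*t^2 + 54*t + 12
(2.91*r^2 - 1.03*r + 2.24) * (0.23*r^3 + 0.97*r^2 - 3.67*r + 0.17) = 0.6693*r^5 + 2.5858*r^4 - 11.1636*r^3 + 6.4476*r^2 - 8.3959*r + 0.3808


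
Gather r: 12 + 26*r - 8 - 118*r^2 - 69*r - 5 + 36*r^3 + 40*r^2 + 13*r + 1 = 36*r^3 - 78*r^2 - 30*r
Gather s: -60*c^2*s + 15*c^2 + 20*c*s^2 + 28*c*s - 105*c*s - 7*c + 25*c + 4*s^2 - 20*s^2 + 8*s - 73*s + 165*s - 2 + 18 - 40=15*c^2 + 18*c + s^2*(20*c - 16) + s*(-60*c^2 - 77*c + 100) - 24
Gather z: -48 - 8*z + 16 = -8*z - 32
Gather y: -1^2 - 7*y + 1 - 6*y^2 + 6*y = -6*y^2 - y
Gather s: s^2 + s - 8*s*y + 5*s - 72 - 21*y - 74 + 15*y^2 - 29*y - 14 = s^2 + s*(6 - 8*y) + 15*y^2 - 50*y - 160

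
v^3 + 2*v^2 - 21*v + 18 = (v - 3)*(v - 1)*(v + 6)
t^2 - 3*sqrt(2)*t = t*(t - 3*sqrt(2))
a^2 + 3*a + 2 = (a + 1)*(a + 2)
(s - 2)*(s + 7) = s^2 + 5*s - 14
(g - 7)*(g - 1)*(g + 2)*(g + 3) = g^4 - 3*g^3 - 27*g^2 - 13*g + 42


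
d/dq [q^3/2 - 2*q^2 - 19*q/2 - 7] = 3*q^2/2 - 4*q - 19/2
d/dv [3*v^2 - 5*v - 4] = 6*v - 5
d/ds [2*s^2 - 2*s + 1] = 4*s - 2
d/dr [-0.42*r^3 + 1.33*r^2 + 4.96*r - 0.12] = -1.26*r^2 + 2.66*r + 4.96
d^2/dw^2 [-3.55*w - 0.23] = 0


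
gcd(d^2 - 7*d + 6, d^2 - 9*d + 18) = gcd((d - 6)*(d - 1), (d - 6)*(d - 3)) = d - 6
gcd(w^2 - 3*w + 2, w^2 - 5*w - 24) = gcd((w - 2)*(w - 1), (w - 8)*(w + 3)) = 1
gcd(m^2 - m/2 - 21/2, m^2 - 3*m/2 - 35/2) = 1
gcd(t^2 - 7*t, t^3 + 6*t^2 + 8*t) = t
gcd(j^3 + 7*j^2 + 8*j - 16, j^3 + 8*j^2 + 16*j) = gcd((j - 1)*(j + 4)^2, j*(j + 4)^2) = j^2 + 8*j + 16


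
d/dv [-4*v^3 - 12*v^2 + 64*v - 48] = -12*v^2 - 24*v + 64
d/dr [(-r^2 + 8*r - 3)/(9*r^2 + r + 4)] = (-73*r^2 + 46*r + 35)/(81*r^4 + 18*r^3 + 73*r^2 + 8*r + 16)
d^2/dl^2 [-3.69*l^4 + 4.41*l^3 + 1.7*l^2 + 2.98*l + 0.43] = -44.28*l^2 + 26.46*l + 3.4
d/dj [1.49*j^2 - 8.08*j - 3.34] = 2.98*j - 8.08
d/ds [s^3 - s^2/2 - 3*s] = 3*s^2 - s - 3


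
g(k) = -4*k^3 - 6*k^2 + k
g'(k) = -12*k^2 - 12*k + 1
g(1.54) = -27.30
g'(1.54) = -45.94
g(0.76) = -4.46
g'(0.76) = -15.05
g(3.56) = -252.95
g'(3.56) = -193.80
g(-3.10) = 58.40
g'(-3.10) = -77.12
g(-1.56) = -0.98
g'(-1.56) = -9.48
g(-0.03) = -0.04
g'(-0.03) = 1.35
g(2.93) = -149.19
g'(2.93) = -137.18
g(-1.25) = -2.81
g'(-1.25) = -2.75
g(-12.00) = 6036.00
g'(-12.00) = -1583.00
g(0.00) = 0.00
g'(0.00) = 1.00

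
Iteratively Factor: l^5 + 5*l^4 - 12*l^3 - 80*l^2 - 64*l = (l - 4)*(l^4 + 9*l^3 + 24*l^2 + 16*l) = (l - 4)*(l + 1)*(l^3 + 8*l^2 + 16*l) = l*(l - 4)*(l + 1)*(l^2 + 8*l + 16) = l*(l - 4)*(l + 1)*(l + 4)*(l + 4)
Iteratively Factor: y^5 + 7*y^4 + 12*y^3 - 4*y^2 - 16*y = (y + 2)*(y^4 + 5*y^3 + 2*y^2 - 8*y) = (y + 2)^2*(y^3 + 3*y^2 - 4*y) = (y - 1)*(y + 2)^2*(y^2 + 4*y) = (y - 1)*(y + 2)^2*(y + 4)*(y)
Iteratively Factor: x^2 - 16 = (x - 4)*(x + 4)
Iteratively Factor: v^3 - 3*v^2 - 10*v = (v - 5)*(v^2 + 2*v) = v*(v - 5)*(v + 2)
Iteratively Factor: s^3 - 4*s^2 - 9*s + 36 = (s - 3)*(s^2 - s - 12) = (s - 3)*(s + 3)*(s - 4)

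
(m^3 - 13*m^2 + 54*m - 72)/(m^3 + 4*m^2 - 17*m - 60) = (m^2 - 9*m + 18)/(m^2 + 8*m + 15)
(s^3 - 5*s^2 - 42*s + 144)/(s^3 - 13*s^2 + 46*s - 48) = (s + 6)/(s - 2)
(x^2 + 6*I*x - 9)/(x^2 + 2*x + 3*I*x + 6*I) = (x + 3*I)/(x + 2)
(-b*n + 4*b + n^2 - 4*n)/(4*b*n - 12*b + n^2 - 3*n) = (-b*n + 4*b + n^2 - 4*n)/(4*b*n - 12*b + n^2 - 3*n)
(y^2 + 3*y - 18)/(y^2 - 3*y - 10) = (-y^2 - 3*y + 18)/(-y^2 + 3*y + 10)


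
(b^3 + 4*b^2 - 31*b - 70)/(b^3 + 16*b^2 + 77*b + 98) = (b - 5)/(b + 7)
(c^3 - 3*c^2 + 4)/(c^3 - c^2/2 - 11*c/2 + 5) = 2*(c^2 - c - 2)/(2*c^2 + 3*c - 5)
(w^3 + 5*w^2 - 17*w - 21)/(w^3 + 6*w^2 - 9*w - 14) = (w - 3)/(w - 2)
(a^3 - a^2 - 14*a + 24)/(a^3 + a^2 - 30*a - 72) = (a^2 - 5*a + 6)/(a^2 - 3*a - 18)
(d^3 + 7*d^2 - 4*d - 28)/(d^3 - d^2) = (d^3 + 7*d^2 - 4*d - 28)/(d^2*(d - 1))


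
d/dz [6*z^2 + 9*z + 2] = 12*z + 9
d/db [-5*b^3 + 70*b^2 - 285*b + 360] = -15*b^2 + 140*b - 285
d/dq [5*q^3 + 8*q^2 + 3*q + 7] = 15*q^2 + 16*q + 3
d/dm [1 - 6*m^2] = -12*m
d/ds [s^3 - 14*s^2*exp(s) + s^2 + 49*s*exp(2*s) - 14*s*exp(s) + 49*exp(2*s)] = -14*s^2*exp(s) + 3*s^2 + 98*s*exp(2*s) - 42*s*exp(s) + 2*s + 147*exp(2*s) - 14*exp(s)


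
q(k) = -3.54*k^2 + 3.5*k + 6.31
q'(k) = 3.5 - 7.08*k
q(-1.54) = -7.48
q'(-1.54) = 14.40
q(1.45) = 3.94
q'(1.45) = -6.77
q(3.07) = -16.31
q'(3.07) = -18.24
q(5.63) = -86.19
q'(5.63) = -36.36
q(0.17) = 6.80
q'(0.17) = 2.30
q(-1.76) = -10.82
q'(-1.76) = 15.96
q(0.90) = 6.59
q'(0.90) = -2.87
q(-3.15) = -39.84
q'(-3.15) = 25.80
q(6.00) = -100.13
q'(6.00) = -38.98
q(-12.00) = -545.45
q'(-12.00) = 88.46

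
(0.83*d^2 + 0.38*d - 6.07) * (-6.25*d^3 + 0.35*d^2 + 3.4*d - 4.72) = -5.1875*d^5 - 2.0845*d^4 + 40.8925*d^3 - 4.7501*d^2 - 22.4316*d + 28.6504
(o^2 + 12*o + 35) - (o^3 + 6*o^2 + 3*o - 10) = -o^3 - 5*o^2 + 9*o + 45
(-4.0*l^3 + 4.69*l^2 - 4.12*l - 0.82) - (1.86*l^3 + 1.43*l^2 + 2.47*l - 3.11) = -5.86*l^3 + 3.26*l^2 - 6.59*l + 2.29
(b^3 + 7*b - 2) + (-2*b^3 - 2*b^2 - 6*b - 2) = -b^3 - 2*b^2 + b - 4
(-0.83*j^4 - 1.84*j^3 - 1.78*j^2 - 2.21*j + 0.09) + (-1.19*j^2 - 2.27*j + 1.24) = -0.83*j^4 - 1.84*j^3 - 2.97*j^2 - 4.48*j + 1.33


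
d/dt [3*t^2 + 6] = 6*t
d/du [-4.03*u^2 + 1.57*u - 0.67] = 1.57 - 8.06*u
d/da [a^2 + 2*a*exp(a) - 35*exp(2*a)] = 2*a*exp(a) + 2*a - 70*exp(2*a) + 2*exp(a)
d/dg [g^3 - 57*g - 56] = 3*g^2 - 57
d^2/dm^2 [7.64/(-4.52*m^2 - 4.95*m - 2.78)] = (312.176512*m^2 + 341.87472*m - 7.64*(9.04*m + 4.95)*(18.08*m + 9.9) + 192.002368)/(4.52*m^2 + 4.95*m + 2.78)^3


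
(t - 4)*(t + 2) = t^2 - 2*t - 8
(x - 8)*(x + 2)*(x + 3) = x^3 - 3*x^2 - 34*x - 48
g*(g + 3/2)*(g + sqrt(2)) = g^3 + sqrt(2)*g^2 + 3*g^2/2 + 3*sqrt(2)*g/2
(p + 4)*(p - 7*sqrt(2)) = p^2 - 7*sqrt(2)*p + 4*p - 28*sqrt(2)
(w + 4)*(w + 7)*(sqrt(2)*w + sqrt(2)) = sqrt(2)*w^3 + 12*sqrt(2)*w^2 + 39*sqrt(2)*w + 28*sqrt(2)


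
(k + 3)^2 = k^2 + 6*k + 9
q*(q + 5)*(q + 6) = q^3 + 11*q^2 + 30*q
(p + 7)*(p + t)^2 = p^3 + 2*p^2*t + 7*p^2 + p*t^2 + 14*p*t + 7*t^2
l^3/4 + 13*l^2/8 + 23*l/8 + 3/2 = (l/4 + 1)*(l + 1)*(l + 3/2)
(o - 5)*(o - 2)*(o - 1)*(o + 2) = o^4 - 6*o^3 + o^2 + 24*o - 20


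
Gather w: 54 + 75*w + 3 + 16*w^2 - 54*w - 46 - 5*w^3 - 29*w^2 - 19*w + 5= -5*w^3 - 13*w^2 + 2*w + 16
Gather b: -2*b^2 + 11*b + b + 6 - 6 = -2*b^2 + 12*b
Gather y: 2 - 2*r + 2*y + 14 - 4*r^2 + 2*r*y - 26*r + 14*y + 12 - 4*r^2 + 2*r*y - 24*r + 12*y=-8*r^2 - 52*r + y*(4*r + 28) + 28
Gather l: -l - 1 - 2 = -l - 3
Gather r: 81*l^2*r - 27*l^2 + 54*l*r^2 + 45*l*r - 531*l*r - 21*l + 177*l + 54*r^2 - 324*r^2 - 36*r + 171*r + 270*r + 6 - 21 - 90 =-27*l^2 + 156*l + r^2*(54*l - 270) + r*(81*l^2 - 486*l + 405) - 105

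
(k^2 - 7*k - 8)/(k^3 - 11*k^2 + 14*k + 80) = (k + 1)/(k^2 - 3*k - 10)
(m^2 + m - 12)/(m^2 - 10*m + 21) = (m + 4)/(m - 7)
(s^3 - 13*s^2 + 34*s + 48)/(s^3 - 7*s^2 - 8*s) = (s - 6)/s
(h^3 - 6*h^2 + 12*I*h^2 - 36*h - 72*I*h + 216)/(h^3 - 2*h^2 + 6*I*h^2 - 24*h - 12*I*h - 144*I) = (h + 6*I)/(h + 4)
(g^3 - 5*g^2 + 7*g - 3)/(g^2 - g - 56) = (-g^3 + 5*g^2 - 7*g + 3)/(-g^2 + g + 56)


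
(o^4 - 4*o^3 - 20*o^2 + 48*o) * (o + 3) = o^5 - o^4 - 32*o^3 - 12*o^2 + 144*o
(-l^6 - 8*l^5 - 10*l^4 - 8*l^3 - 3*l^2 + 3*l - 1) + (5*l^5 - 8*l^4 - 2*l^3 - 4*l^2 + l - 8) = -l^6 - 3*l^5 - 18*l^4 - 10*l^3 - 7*l^2 + 4*l - 9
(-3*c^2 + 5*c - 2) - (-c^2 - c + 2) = -2*c^2 + 6*c - 4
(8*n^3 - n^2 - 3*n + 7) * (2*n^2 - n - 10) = 16*n^5 - 10*n^4 - 85*n^3 + 27*n^2 + 23*n - 70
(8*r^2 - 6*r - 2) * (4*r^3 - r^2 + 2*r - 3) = 32*r^5 - 32*r^4 + 14*r^3 - 34*r^2 + 14*r + 6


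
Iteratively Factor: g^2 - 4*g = (g)*(g - 4)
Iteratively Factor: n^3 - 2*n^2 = (n)*(n^2 - 2*n) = n^2*(n - 2)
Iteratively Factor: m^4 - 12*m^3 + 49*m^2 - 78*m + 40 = (m - 4)*(m^3 - 8*m^2 + 17*m - 10) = (m - 5)*(m - 4)*(m^2 - 3*m + 2) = (m - 5)*(m - 4)*(m - 1)*(m - 2)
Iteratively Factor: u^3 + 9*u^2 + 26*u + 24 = (u + 2)*(u^2 + 7*u + 12) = (u + 2)*(u + 3)*(u + 4)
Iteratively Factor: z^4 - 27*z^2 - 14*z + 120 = (z - 2)*(z^3 + 2*z^2 - 23*z - 60) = (z - 5)*(z - 2)*(z^2 + 7*z + 12) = (z - 5)*(z - 2)*(z + 3)*(z + 4)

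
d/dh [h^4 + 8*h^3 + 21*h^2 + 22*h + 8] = 4*h^3 + 24*h^2 + 42*h + 22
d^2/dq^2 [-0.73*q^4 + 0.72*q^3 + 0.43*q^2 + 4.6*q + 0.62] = -8.76*q^2 + 4.32*q + 0.86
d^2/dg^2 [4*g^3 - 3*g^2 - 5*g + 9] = 24*g - 6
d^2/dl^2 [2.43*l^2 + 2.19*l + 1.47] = 4.86000000000000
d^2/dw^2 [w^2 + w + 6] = 2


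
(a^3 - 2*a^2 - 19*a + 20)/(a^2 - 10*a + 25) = (a^2 + 3*a - 4)/(a - 5)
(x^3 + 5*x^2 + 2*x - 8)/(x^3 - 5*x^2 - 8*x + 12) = (x + 4)/(x - 6)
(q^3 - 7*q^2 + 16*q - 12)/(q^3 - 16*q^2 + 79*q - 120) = (q^2 - 4*q + 4)/(q^2 - 13*q + 40)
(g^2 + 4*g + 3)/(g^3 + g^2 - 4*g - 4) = (g + 3)/(g^2 - 4)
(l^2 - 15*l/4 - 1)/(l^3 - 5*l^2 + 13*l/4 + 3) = (4*l + 1)/(4*l^2 - 4*l - 3)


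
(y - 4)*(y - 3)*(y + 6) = y^3 - y^2 - 30*y + 72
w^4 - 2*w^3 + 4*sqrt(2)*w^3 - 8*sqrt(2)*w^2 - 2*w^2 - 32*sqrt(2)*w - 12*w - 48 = (w - 4)*(w + 2)*(w + sqrt(2))*(w + 3*sqrt(2))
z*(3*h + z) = 3*h*z + z^2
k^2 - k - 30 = (k - 6)*(k + 5)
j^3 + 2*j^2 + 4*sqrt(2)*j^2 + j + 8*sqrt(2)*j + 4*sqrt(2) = (j + 1)^2*(j + 4*sqrt(2))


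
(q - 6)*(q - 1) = q^2 - 7*q + 6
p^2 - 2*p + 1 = (p - 1)^2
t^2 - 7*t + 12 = (t - 4)*(t - 3)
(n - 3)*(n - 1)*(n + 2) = n^3 - 2*n^2 - 5*n + 6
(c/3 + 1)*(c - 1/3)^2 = c^3/3 + 7*c^2/9 - 17*c/27 + 1/9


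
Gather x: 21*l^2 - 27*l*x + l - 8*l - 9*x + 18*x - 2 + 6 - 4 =21*l^2 - 7*l + x*(9 - 27*l)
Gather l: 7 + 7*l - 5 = 7*l + 2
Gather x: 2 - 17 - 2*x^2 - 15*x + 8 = -2*x^2 - 15*x - 7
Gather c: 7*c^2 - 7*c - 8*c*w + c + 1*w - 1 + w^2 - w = 7*c^2 + c*(-8*w - 6) + w^2 - 1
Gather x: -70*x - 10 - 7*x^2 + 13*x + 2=-7*x^2 - 57*x - 8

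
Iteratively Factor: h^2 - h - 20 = (h + 4)*(h - 5)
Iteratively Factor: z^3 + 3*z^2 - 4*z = (z - 1)*(z^2 + 4*z) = (z - 1)*(z + 4)*(z)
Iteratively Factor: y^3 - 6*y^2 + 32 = (y + 2)*(y^2 - 8*y + 16) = (y - 4)*(y + 2)*(y - 4)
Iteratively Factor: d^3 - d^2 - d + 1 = (d + 1)*(d^2 - 2*d + 1) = (d - 1)*(d + 1)*(d - 1)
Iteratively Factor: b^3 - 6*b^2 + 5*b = (b)*(b^2 - 6*b + 5) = b*(b - 1)*(b - 5)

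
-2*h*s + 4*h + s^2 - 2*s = (-2*h + s)*(s - 2)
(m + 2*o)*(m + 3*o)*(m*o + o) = m^3*o + 5*m^2*o^2 + m^2*o + 6*m*o^3 + 5*m*o^2 + 6*o^3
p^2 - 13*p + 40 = (p - 8)*(p - 5)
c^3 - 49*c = c*(c - 7)*(c + 7)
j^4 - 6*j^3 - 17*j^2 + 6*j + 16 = (j - 8)*(j - 1)*(j + 1)*(j + 2)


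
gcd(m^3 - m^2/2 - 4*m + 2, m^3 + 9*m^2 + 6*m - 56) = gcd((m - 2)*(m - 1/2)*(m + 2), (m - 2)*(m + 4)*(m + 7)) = m - 2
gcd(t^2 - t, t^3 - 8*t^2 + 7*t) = t^2 - t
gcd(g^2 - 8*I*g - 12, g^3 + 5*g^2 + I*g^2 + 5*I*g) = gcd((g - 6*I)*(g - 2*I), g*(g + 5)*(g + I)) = 1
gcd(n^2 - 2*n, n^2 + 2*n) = n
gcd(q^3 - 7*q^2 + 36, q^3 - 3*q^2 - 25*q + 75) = q - 3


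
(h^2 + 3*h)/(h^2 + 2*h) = (h + 3)/(h + 2)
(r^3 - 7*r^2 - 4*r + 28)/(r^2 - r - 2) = (r^2 - 5*r - 14)/(r + 1)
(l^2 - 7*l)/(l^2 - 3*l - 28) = l/(l + 4)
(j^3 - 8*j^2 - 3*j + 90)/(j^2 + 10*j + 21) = (j^2 - 11*j + 30)/(j + 7)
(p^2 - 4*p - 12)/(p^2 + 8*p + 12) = (p - 6)/(p + 6)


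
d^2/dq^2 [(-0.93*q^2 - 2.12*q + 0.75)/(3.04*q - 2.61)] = (7.105427357601e-15*q^2 + 7.105427357601e-15*q - 32.449962)/(28.094464*q^3 - 72.361728*q^2 + 62.126352*q - 17.779581)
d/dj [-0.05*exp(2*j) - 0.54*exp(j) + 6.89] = (-0.1*exp(j) - 0.54)*exp(j)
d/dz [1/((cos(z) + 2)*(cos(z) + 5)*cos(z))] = (3*sin(z) + 10*sin(z)/cos(z)^2 + 14*tan(z))/((cos(z) + 2)^2*(cos(z) + 5)^2)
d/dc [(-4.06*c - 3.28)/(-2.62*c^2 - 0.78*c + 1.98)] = (10.6372*c^2 + 3.1668*c - (4.06*c + 3.28)*(5.24*c + 0.78) - 8.0388)/(2.62*c^2 + 0.78*c - 1.98)^2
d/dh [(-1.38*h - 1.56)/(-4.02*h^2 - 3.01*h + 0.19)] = (5.5476*h^2 + 4.1538*h - (1.38*h + 1.56)*(8.04*h + 3.01) - 0.2622)/(4.02*h^2 + 3.01*h - 0.19)^2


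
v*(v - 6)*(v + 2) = v^3 - 4*v^2 - 12*v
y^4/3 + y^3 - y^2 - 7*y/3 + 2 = (y/3 + 1)*(y - 1)^2*(y + 2)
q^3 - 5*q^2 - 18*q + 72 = (q - 6)*(q - 3)*(q + 4)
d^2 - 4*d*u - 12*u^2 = (d - 6*u)*(d + 2*u)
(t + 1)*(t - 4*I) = t^2 + t - 4*I*t - 4*I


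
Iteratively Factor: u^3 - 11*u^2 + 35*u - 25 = (u - 5)*(u^2 - 6*u + 5) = (u - 5)*(u - 1)*(u - 5)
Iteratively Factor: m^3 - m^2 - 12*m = (m)*(m^2 - m - 12) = m*(m + 3)*(m - 4)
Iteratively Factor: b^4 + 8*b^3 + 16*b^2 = (b)*(b^3 + 8*b^2 + 16*b) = b*(b + 4)*(b^2 + 4*b) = b^2*(b + 4)*(b + 4)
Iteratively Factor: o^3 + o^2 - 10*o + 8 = (o - 1)*(o^2 + 2*o - 8) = (o - 1)*(o + 4)*(o - 2)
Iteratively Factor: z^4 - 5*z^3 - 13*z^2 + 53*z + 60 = (z + 3)*(z^3 - 8*z^2 + 11*z + 20) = (z - 4)*(z + 3)*(z^2 - 4*z - 5) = (z - 5)*(z - 4)*(z + 3)*(z + 1)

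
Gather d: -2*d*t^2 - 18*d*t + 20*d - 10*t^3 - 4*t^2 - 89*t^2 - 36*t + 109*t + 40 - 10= d*(-2*t^2 - 18*t + 20) - 10*t^3 - 93*t^2 + 73*t + 30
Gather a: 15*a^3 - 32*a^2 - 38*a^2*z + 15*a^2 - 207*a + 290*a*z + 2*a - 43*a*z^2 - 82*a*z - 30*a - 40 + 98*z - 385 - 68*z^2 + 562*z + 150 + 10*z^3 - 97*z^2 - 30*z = 15*a^3 + a^2*(-38*z - 17) + a*(-43*z^2 + 208*z - 235) + 10*z^3 - 165*z^2 + 630*z - 275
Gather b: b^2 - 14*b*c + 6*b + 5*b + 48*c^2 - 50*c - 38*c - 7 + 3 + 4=b^2 + b*(11 - 14*c) + 48*c^2 - 88*c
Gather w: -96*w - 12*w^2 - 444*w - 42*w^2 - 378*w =-54*w^2 - 918*w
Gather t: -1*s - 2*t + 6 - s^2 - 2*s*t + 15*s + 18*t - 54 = -s^2 + 14*s + t*(16 - 2*s) - 48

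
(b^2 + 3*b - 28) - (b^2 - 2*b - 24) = 5*b - 4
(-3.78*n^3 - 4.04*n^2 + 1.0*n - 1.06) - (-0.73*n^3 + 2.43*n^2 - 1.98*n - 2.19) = -3.05*n^3 - 6.47*n^2 + 2.98*n + 1.13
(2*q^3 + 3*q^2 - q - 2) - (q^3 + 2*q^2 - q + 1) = q^3 + q^2 - 3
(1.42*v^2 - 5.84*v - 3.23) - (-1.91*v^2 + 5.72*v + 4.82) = 3.33*v^2 - 11.56*v - 8.05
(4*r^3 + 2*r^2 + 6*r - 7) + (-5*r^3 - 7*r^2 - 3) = -r^3 - 5*r^2 + 6*r - 10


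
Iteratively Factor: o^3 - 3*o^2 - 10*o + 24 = (o - 4)*(o^2 + o - 6) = (o - 4)*(o + 3)*(o - 2)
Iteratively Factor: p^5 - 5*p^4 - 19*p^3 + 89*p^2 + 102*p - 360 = (p - 5)*(p^4 - 19*p^2 - 6*p + 72) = (p - 5)*(p + 3)*(p^3 - 3*p^2 - 10*p + 24) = (p - 5)*(p + 3)^2*(p^2 - 6*p + 8) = (p - 5)*(p - 4)*(p + 3)^2*(p - 2)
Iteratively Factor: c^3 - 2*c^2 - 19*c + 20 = (c - 5)*(c^2 + 3*c - 4) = (c - 5)*(c + 4)*(c - 1)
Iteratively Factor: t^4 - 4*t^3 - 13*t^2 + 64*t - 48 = (t + 4)*(t^3 - 8*t^2 + 19*t - 12) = (t - 4)*(t + 4)*(t^2 - 4*t + 3) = (t - 4)*(t - 1)*(t + 4)*(t - 3)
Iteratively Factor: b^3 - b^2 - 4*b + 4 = (b - 1)*(b^2 - 4) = (b - 1)*(b + 2)*(b - 2)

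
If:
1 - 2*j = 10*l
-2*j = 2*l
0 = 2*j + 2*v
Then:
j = -1/8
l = 1/8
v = 1/8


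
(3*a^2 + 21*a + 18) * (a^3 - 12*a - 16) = 3*a^5 + 21*a^4 - 18*a^3 - 300*a^2 - 552*a - 288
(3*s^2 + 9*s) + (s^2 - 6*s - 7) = 4*s^2 + 3*s - 7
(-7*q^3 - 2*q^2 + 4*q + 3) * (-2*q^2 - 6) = 14*q^5 + 4*q^4 + 34*q^3 + 6*q^2 - 24*q - 18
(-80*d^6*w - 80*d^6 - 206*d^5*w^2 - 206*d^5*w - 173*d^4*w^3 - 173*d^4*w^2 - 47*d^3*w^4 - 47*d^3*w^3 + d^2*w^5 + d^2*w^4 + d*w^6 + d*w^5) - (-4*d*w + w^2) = -80*d^6*w - 80*d^6 - 206*d^5*w^2 - 206*d^5*w - 173*d^4*w^3 - 173*d^4*w^2 - 47*d^3*w^4 - 47*d^3*w^3 + d^2*w^5 + d^2*w^4 + d*w^6 + d*w^5 + 4*d*w - w^2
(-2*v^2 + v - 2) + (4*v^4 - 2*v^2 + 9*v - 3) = 4*v^4 - 4*v^2 + 10*v - 5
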